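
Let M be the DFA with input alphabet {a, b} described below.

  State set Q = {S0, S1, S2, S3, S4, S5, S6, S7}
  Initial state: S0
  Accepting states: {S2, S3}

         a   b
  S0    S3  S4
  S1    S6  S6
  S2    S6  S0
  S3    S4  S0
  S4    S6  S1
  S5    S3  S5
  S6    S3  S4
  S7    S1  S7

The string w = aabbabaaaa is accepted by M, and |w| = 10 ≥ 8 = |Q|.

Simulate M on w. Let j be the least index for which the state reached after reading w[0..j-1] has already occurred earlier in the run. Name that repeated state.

S3

State sequence: S0 -a-> S3 -a-> S4 -b-> S1 -b-> S6 -a-> S3 -b-> S0 -a-> S3 -a-> S4 -a-> S6 -a-> S3
First repeat at step 5: S3 was already visited.

The earliest repeat is at step j = 5: M is in S3, which it already visited at step i = 1.
The DFA has 8 states, so the proof of the pumping lemma guarantees a repeated state among the first 8+1 visited; the segment between the two visits is the pumpable y.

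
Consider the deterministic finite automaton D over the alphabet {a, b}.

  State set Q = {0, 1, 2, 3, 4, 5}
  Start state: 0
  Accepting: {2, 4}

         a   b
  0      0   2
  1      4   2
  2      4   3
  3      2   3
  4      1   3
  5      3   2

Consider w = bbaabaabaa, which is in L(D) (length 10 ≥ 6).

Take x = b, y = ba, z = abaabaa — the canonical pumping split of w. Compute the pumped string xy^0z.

babaabaa

xy⁰z = xz = b·abaabaa = babaabaa.
Reading y = ba takes D from 2 back to 2, so after x the machine is still in 2, and z then leads to the accepting state 4. Hence babaabaa ∈ L(D).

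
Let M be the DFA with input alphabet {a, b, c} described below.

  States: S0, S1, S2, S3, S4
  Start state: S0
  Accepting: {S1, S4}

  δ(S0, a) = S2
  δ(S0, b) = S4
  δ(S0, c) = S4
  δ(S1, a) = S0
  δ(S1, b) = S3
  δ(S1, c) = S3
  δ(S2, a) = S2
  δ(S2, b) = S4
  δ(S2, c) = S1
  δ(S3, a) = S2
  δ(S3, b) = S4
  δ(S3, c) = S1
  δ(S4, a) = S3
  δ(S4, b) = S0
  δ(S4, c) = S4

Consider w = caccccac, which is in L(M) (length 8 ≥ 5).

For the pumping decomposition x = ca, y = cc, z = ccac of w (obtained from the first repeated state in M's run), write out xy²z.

xy^2z = ca·cc·cc·ccac = caccccccac.
Reading y = cc takes M from S3 back to S3, so after x·y·y the machine is still in S3, and z then leads to the accepting state S1. Hence caccccccac ∈ L(M).

caccccccac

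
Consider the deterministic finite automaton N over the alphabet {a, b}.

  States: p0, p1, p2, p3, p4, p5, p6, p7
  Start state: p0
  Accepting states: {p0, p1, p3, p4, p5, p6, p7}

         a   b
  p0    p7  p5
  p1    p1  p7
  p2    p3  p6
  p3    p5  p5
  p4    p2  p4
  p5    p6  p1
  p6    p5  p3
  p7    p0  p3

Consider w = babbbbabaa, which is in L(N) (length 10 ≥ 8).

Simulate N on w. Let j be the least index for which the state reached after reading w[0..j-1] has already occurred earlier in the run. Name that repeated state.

p5

Run of N on w = b a b b b b a b a a:
  step 0: p0  (start)
  step 1: p5  (read b: p0→p5)
  step 2: p6  (read a: p5→p6)
  step 3: p3  (read b: p6→p3)
  step 4: p5  (read b: p3→p5)   ← first repeat (p5 seen earlier)
  step 5: p1  (read b: p5→p1)
  step 6: p7  (read b: p1→p7)
  step 7: p0  (read a: p7→p0)
  step 8: p5  (read b: p0→p5)
  step 9: p6  (read a: p5→p6)
  step 10: p5  (read a: p6→p5)

The earliest repeat is at step j = 4: N is in p5, which it already visited at step i = 1.
The DFA has 8 states, so the proof of the pumping lemma guarantees a repeated state among the first 8+1 visited; the segment between the two visits is the pumpable y.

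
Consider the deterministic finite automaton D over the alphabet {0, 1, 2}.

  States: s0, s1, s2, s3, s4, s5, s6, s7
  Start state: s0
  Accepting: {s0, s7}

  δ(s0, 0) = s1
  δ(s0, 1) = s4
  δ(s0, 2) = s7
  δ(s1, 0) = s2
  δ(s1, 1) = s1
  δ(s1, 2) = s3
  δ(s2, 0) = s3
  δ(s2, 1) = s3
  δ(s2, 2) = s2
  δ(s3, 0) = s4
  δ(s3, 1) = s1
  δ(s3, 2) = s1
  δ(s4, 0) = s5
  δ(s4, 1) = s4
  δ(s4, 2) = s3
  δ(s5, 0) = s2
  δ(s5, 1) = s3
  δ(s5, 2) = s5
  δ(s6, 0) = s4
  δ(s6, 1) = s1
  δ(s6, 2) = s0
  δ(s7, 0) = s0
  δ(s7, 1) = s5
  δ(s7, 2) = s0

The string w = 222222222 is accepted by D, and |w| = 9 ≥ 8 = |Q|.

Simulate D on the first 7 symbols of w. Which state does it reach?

s7

Run of D on the first 7 characters of w = 2 2 2 2 2 2 2:
  step 0: s0  (start)
  step 1: s7  (read 2: s0→s7)
  step 2: s0  (read 2: s7→s0)
  step 3: s7  (read 2: s0→s7)
  step 4: s0  (read 2: s7→s0)
  step 5: s7  (read 2: s0→s7)
  step 6: s0  (read 2: s7→s0)
  step 7: s7  (read 2: s0→s7)

After reading 7 characters, D is in state s7.
(This kind of state-tracing is the core of the pumping-lemma construction: with 8 states, pigeonhole forces a repeat within the first 8 steps.)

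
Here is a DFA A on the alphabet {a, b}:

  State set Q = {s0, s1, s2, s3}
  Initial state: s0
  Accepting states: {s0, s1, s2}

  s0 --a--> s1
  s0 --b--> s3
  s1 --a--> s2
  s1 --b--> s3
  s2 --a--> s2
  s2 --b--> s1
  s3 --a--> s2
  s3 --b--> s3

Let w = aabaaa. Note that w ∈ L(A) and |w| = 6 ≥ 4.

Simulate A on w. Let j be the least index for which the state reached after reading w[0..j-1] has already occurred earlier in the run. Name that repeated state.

s1

State sequence: s0 -a-> s1 -a-> s2 -b-> s1 -a-> s2 -a-> s2 -a-> s2
First repeat at step 3: s1 was already visited.

The earliest repeat is at step j = 3: A is in s1, which it already visited at step i = 1.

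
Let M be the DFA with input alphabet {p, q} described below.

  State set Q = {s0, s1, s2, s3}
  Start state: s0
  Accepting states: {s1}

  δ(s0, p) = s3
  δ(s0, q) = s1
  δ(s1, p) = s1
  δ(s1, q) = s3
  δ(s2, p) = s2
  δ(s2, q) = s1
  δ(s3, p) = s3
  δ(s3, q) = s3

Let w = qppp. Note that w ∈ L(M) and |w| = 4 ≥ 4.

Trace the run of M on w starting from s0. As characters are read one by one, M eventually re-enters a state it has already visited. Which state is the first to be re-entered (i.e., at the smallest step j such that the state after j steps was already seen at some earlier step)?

Run of M on w = q p p p:
  step 0: s0  (start)
  step 1: s1  (read q: s0→s1)
  step 2: s1  (read p: s1→s1)   ← first repeat (s1 seen earlier)
  step 3: s1  (read p: s1→s1)
  step 4: s1  (read p: s1→s1)

The earliest repeat is at step j = 2: M is in s1, which it already visited at step i = 1.
The DFA has 4 states, so the proof of the pumping lemma guarantees a repeated state among the first 4+1 visited; the segment between the two visits is the pumpable y.

s1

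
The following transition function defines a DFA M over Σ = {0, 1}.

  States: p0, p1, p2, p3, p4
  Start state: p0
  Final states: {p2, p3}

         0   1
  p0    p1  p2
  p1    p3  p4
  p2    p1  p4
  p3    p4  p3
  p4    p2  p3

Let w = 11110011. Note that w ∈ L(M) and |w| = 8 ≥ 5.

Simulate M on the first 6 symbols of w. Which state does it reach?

Run of M on the first 6 characters of w = 1 1 1 1 0 0:
  step 0: p0  (start)
  step 1: p2  (read 1: p0→p2)
  step 2: p4  (read 1: p2→p4)
  step 3: p3  (read 1: p4→p3)
  step 4: p3  (read 1: p3→p3)
  step 5: p4  (read 0: p3→p4)
  step 6: p2  (read 0: p4→p2)

After reading 6 characters, M is in state p2.

p2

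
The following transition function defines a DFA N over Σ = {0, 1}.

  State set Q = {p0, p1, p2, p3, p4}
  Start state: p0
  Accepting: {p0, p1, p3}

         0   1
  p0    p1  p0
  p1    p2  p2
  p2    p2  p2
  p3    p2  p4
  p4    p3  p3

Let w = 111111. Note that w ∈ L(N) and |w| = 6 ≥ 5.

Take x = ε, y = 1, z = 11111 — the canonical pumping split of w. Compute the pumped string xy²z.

1111111

xy^2z = ε·1·1·11111 = 1111111.
Reading y = 1 takes N from p0 back to p0, so after x·y·y the machine is still in p0, and z then leads to the accepting state p0. Hence 1111111 ∈ L(N).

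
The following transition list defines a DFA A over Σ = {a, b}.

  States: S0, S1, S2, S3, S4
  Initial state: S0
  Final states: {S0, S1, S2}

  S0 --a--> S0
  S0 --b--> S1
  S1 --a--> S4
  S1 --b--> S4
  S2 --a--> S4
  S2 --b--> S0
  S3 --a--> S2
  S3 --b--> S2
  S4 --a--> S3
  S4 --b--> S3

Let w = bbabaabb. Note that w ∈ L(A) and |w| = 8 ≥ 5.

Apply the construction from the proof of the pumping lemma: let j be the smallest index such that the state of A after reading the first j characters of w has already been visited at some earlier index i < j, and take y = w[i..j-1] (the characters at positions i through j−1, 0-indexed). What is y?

aba

Run of A on w = b b a b a a b b:
  step 0: S0  (start)
  step 1: S1  (read b: S0→S1)
  step 2: S4  (read b: S1→S4)
  step 3: S3  (read a: S4→S3)
  step 4: S2  (read b: S3→S2)
  step 5: S4  (read a: S2→S4)   ← first repeat (S4 seen earlier)
  step 6: S3  (read a: S4→S3)
  step 7: S2  (read b: S3→S2)
  step 8: S0  (read b: S2→S0)

So i = 2, j = 5, giving x = w[0:2] = bb, y = w[2:5] = aba, z = w[5:8] = abb.
Check: |xy| = 5 ≤ 5 and |y| = 3 ≥ 1. Reading y takes A from S4 back to S4, so every xyⁱz is accepted.
Since A has 5 states, any run of length ≥ 5 visits 5+1 states, so by pigeonhole some state repeats within the first 5 steps — that repeat gives the pumpable loop.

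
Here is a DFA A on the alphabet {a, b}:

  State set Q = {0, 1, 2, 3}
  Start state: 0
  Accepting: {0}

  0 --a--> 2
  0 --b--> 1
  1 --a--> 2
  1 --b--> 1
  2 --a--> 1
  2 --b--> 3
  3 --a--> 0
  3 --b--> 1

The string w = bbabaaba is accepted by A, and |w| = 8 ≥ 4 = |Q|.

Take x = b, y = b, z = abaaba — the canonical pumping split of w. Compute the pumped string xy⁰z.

babaaba

xy⁰z = xz = b·abaaba = babaaba.
Reading y = b takes A from 1 back to 1, so after x the machine is still in 1, and z then leads to the accepting state 0. Hence babaaba ∈ L(A).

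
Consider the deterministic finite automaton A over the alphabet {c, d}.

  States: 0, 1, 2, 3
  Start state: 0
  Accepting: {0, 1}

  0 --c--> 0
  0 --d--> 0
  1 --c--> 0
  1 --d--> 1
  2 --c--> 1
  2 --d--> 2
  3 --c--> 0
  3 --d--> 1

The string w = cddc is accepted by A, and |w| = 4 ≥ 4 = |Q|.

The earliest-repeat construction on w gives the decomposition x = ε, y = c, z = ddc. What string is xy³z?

cccddc

xy^3z = ε·c·c·c·ddc = cccddc.
Reading y = c takes A from 0 back to 0, so after x·y·y·y the machine is still in 0, and z then leads to the accepting state 0. Hence cccddc ∈ L(A).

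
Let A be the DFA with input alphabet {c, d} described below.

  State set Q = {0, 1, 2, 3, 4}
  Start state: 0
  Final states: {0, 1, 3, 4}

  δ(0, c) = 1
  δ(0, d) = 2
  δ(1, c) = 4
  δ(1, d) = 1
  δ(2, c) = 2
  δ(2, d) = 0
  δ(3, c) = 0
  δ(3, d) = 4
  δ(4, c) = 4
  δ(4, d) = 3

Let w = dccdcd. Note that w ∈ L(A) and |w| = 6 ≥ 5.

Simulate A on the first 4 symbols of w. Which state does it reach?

State sequence: 0 -d-> 2 -c-> 2 -c-> 2 -d-> 0

After reading 4 characters, A is in state 0.
(This kind of state-tracing is the core of the pumping-lemma construction: with 5 states, pigeonhole forces a repeat within the first 5 steps.)

0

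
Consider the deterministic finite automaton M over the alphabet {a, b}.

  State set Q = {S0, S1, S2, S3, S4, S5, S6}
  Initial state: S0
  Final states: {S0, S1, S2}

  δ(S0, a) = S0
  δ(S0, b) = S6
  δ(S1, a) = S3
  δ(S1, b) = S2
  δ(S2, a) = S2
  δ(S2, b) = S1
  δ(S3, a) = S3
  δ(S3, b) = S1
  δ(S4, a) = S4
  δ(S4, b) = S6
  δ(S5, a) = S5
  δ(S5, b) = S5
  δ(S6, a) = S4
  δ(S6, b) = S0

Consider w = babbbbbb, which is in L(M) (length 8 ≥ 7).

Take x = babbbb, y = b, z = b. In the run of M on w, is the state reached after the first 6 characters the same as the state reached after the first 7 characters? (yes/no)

no

Run of M on the first 7 characters of w = b a b b b b b:
  step 0: S0  (start)
  step 1: S6  (read b: S0→S6)
  step 2: S4  (read a: S6→S4)
  step 3: S6  (read b: S4→S6)
  step 4: S0  (read b: S6→S0)
  step 5: S6  (read b: S0→S6)
  step 6: S0  (read b: S6→S0)
  step 7: S6  (read b: S0→S6)

After x (step 6): S0. After xy (step 7): S6.
They differ (S0 ≠ S6), so y is not a cycle from the state after x; this split is not the one the pumping-lemma construction produces, and pumping y need not keep the string in L(M).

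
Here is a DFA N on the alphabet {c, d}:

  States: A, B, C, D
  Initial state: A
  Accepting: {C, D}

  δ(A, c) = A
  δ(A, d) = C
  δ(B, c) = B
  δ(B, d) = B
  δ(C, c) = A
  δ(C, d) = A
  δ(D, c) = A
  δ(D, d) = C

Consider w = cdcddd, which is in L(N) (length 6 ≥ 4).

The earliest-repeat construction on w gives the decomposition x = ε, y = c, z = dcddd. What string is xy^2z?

ccdcddd

xy^2z = ε·c·c·dcddd = ccdcddd.
Reading y = c takes N from A back to A, so after x·y·y the machine is still in A, and z then leads to the accepting state C. Hence ccdcddd ∈ L(N).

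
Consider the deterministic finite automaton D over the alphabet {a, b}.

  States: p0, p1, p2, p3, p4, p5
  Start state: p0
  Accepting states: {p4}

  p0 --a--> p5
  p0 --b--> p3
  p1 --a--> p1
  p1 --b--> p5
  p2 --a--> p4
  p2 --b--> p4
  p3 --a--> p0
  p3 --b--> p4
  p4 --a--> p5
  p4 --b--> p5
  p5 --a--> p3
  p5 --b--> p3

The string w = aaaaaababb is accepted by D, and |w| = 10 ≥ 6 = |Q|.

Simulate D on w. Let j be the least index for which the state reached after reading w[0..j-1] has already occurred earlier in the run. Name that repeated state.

p0

State sequence: p0 -a-> p5 -a-> p3 -a-> p0 -a-> p5 -a-> p3 -a-> p0 -b-> p3 -a-> p0 -b-> p3 -b-> p4
First repeat at step 3: p0 was already visited.

The earliest repeat is at step j = 3: D is in p0, which it already visited at step i = 0.
Pumping length from the standard proof: p = 6 (the number of states). The repeated state found above gives |xy| = j ≤ 6 and |y| = j − i ≥ 1.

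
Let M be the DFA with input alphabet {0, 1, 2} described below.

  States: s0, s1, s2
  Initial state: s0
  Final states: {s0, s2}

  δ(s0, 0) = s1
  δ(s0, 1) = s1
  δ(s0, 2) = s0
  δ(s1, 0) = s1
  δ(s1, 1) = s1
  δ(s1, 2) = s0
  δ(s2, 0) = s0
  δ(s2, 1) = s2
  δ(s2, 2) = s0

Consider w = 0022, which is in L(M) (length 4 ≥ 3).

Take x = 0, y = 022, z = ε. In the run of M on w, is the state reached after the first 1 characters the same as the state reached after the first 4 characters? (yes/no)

Run of M on the first 4 characters of w = 0 0 2 2:
  step 0: s0  (start)
  step 1: s1  (read 0: s0→s1)
  step 2: s1  (read 0: s1→s1)
  step 3: s0  (read 2: s1→s0)
  step 4: s0  (read 2: s0→s0)

After x (step 1): s1. After xy (step 4): s0.
They differ (s1 ≠ s0), so y is not a cycle from the state after x; this split is not the one the pumping-lemma construction produces, and pumping y need not keep the string in L(M).

no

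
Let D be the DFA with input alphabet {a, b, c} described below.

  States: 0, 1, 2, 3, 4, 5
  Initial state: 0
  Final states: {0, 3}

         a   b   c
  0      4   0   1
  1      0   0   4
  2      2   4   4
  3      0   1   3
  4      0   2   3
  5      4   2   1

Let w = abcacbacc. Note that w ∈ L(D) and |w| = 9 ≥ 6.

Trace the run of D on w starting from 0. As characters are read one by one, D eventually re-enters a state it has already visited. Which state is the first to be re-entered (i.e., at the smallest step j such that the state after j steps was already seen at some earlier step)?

Run of D on w = a b c a c b a c c:
  step 0: 0  (start)
  step 1: 4  (read a: 0→4)
  step 2: 2  (read b: 4→2)
  step 3: 4  (read c: 2→4)   ← first repeat (4 seen earlier)
  step 4: 0  (read a: 4→0)
  step 5: 1  (read c: 0→1)
  step 6: 0  (read b: 1→0)
  step 7: 4  (read a: 0→4)
  step 8: 3  (read c: 4→3)
  step 9: 3  (read c: 3→3)

The earliest repeat is at step j = 3: D is in 4, which it already visited at step i = 1.
With |Q| = 6, pigeonhole forces a state repeat no later than step 6; the substring read between the first and second visits to that state can be pumped.

4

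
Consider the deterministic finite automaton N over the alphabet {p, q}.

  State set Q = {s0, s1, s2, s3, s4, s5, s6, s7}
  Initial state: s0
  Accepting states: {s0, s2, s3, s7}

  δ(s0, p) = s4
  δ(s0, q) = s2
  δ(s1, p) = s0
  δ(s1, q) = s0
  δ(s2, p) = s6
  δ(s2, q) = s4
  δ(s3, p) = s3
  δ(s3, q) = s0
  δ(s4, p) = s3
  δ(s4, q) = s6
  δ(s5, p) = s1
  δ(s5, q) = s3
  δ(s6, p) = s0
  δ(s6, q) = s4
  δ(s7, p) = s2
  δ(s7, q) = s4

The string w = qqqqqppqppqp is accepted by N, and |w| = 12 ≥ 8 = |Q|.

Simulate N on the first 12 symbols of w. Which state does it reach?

s0

Run of N on the first 12 characters of w = q q q q q p p q p p q p:
  step 0: s0  (start)
  step 1: s2  (read q: s0→s2)
  step 2: s4  (read q: s2→s4)
  step 3: s6  (read q: s4→s6)
  step 4: s4  (read q: s6→s4)
  step 5: s6  (read q: s4→s6)
  step 6: s0  (read p: s6→s0)
  step 7: s4  (read p: s0→s4)
  step 8: s6  (read q: s4→s6)
  step 9: s0  (read p: s6→s0)
  step 10: s4  (read p: s0→s4)
  step 11: s6  (read q: s4→s6)
  step 12: s0  (read p: s6→s0)

After reading 12 characters, N is in state s0.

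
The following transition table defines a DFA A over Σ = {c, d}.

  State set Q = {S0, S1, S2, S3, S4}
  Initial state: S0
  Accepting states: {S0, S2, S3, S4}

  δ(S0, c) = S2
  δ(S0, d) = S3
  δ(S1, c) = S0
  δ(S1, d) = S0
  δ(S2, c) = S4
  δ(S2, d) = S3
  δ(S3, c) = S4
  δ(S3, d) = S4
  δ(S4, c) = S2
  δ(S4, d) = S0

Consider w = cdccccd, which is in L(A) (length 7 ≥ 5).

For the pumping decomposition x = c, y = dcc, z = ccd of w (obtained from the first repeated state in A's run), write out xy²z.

cdccdccccd

xy^2z = c·dcc·dcc·ccd = cdccdccccd.
Reading y = dcc takes A from S2 back to S2, so after x·y·y the machine is still in S2, and z then leads to the accepting state S3. Hence cdccdccccd ∈ L(A).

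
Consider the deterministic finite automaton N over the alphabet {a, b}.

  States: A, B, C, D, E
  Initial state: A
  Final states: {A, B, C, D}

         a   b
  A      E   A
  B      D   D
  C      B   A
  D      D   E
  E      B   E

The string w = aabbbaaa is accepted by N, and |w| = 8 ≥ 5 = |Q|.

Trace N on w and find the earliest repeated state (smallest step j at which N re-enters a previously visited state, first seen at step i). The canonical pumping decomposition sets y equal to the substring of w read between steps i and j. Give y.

State sequence: A -a-> E -a-> B -b-> D -b-> E -b-> E -a-> B -a-> D -a-> D
First repeat at step 4: E was already visited.

So i = 1, j = 4, giving x = w[0:1] = a, y = w[1:4] = abb, z = w[4:8] = baaa.
Check: |xy| = 4 ≤ 5 and |y| = 3 ≥ 1. Reading y takes N from E back to E, so every xyⁱz is accepted.

abb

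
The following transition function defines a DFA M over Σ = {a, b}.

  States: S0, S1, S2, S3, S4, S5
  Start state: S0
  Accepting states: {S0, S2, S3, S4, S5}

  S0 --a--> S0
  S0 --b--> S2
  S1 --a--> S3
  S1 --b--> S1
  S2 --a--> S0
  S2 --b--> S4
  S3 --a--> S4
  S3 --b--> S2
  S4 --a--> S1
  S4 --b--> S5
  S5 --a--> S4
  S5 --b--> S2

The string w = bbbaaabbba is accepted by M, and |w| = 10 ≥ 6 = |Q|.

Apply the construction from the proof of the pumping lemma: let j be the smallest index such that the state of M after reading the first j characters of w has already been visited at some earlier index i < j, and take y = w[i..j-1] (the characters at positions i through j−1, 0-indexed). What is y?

ba

State sequence: S0 -b-> S2 -b-> S4 -b-> S5 -a-> S4 -a-> S1 -a-> S3 -b-> S2 -b-> S4 -b-> S5 -a-> S4
First repeat at step 4: S4 was already visited.

So i = 2, j = 4, giving x = w[0:2] = bb, y = w[2:4] = ba, z = w[4:10] = aabbba.
Check: |xy| = 4 ≤ 6 and |y| = 2 ≥ 1. Reading y takes M from S4 back to S4, so every xyⁱz is accepted.
Pumping length from the standard proof: p = 6 (the number of states). The repeated state found above gives |xy| = j ≤ 6 and |y| = j − i ≥ 1.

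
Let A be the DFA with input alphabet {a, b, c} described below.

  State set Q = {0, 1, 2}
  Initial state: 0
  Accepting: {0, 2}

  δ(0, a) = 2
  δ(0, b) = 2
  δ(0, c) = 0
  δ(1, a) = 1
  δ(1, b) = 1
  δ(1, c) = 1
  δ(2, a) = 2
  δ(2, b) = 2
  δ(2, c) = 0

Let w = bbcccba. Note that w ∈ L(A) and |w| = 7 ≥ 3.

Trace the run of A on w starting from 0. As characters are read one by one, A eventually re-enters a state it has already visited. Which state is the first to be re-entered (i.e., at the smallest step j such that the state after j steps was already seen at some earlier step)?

2

Run of A on w = b b c c c b a:
  step 0: 0  (start)
  step 1: 2  (read b: 0→2)
  step 2: 2  (read b: 2→2)   ← first repeat (2 seen earlier)
  step 3: 0  (read c: 2→0)
  step 4: 0  (read c: 0→0)
  step 5: 0  (read c: 0→0)
  step 6: 2  (read b: 0→2)
  step 7: 2  (read a: 2→2)

The earliest repeat is at step j = 2: A is in 2, which it already visited at step i = 1.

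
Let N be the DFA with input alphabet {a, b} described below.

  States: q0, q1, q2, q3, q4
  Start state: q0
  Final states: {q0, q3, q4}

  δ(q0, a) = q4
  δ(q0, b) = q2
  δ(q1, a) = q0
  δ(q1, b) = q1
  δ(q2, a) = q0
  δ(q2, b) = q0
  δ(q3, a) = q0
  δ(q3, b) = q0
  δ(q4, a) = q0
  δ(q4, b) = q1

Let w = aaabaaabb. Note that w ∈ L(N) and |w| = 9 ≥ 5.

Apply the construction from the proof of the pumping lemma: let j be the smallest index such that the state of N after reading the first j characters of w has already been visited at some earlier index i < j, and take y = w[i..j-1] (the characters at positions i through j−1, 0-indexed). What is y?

State sequence: q0 -a-> q4 -a-> q0 -a-> q4 -b-> q1 -a-> q0 -a-> q4 -a-> q0 -b-> q2 -b-> q0
First repeat at step 2: q0 was already visited.

So i = 0, j = 2, giving x = w[0:0] = ε, y = w[0:2] = aa, z = w[2:9] = abaaabb.
Check: |xy| = 2 ≤ 5 and |y| = 2 ≥ 1. Reading y takes N from q0 back to q0, so every xyⁱz is accepted.

aa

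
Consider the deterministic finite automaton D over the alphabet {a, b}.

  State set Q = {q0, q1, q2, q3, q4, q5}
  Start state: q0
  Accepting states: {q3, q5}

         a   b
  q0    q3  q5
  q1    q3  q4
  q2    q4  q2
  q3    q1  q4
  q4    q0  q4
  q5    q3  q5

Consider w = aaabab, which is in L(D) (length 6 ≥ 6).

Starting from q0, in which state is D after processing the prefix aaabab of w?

q5

Run of D on the first 6 characters of w = a a a b a b:
  step 0: q0  (start)
  step 1: q3  (read a: q0→q3)
  step 2: q1  (read a: q3→q1)
  step 3: q3  (read a: q1→q3)
  step 4: q4  (read b: q3→q4)
  step 5: q0  (read a: q4→q0)
  step 6: q5  (read b: q0→q5)

After reading 6 characters, D is in state q5.
(This kind of state-tracing is the core of the pumping-lemma construction: with 6 states, pigeonhole forces a repeat within the first 6 steps.)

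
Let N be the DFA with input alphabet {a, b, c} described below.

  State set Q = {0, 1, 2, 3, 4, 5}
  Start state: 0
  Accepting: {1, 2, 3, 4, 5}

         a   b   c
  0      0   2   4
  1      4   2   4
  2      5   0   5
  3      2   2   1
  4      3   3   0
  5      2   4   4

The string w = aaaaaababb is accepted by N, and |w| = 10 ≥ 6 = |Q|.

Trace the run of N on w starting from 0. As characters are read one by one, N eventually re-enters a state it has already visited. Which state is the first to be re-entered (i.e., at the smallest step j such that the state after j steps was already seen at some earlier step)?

0

State sequence: 0 -a-> 0 -a-> 0 -a-> 0 -a-> 0 -a-> 0 -a-> 0 -b-> 2 -a-> 5 -b-> 4 -b-> 3
First repeat at step 1: 0 was already visited.

The earliest repeat is at step j = 1: N is in 0, which it already visited at step i = 0.
Pumping length from the standard proof: p = 6 (the number of states). The repeated state found above gives |xy| = j ≤ 6 and |y| = j − i ≥ 1.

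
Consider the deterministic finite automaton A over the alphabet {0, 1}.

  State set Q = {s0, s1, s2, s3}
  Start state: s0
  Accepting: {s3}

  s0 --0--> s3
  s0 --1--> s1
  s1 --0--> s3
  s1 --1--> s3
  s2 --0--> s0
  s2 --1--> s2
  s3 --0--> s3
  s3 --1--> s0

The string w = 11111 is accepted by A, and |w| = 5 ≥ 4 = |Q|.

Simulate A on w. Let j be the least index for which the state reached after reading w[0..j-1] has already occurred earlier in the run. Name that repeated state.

State sequence: s0 -1-> s1 -1-> s3 -1-> s0 -1-> s1 -1-> s3
First repeat at step 3: s0 was already visited.

The earliest repeat is at step j = 3: A is in s0, which it already visited at step i = 0.
With |Q| = 4, pigeonhole forces a state repeat no later than step 4; the substring read between the first and second visits to that state can be pumped.

s0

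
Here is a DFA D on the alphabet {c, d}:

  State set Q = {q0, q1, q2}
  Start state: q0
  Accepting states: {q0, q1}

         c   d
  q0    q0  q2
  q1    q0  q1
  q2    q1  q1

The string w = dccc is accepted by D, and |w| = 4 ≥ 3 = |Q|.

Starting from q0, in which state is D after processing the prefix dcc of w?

Run of D on the first 3 characters of w = d c c:
  step 0: q0  (start)
  step 1: q2  (read d: q0→q2)
  step 2: q1  (read c: q2→q1)
  step 3: q0  (read c: q1→q0)

After reading 3 characters, D is in state q0.

q0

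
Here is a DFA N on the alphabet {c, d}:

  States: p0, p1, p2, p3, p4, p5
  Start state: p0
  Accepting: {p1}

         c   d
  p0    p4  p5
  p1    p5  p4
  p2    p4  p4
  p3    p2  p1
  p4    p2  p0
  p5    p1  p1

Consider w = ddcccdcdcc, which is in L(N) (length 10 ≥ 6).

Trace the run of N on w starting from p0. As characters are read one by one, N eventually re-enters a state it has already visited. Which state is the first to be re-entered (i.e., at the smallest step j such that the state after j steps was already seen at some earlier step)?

State sequence: p0 -d-> p5 -d-> p1 -c-> p5 -c-> p1 -c-> p5 -d-> p1 -c-> p5 -d-> p1 -c-> p5 -c-> p1
First repeat at step 3: p5 was already visited.

The earliest repeat is at step j = 3: N is in p5, which it already visited at step i = 1.
Pumping length from the standard proof: p = 6 (the number of states). The repeated state found above gives |xy| = j ≤ 6 and |y| = j − i ≥ 1.

p5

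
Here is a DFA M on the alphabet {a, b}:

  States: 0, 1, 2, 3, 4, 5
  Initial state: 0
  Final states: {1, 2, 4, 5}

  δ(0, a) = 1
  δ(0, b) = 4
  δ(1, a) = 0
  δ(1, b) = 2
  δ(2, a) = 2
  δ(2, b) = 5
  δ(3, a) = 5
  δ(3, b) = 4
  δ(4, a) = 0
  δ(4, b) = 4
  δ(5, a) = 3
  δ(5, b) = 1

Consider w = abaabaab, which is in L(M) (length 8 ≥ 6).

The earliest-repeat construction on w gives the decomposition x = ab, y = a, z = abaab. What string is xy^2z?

abaaabaab

xy^2z = ab·a·a·abaab = abaaabaab.
Reading y = a takes M from 2 back to 2, so after x·y·y the machine is still in 2, and z then leads to the accepting state 1. Hence abaaabaab ∈ L(M).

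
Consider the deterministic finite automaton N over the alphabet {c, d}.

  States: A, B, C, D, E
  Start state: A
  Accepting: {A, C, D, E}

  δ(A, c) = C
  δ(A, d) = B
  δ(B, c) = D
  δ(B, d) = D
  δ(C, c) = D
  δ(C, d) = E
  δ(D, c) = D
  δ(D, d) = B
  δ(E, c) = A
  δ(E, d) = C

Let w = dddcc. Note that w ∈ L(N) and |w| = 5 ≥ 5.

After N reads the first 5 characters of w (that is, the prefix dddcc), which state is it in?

Run of N on the first 5 characters of w = d d d c c:
  step 0: A  (start)
  step 1: B  (read d: A→B)
  step 2: D  (read d: B→D)
  step 3: B  (read d: D→B)
  step 4: D  (read c: B→D)
  step 5: D  (read c: D→D)

After reading 5 characters, N is in state D.

D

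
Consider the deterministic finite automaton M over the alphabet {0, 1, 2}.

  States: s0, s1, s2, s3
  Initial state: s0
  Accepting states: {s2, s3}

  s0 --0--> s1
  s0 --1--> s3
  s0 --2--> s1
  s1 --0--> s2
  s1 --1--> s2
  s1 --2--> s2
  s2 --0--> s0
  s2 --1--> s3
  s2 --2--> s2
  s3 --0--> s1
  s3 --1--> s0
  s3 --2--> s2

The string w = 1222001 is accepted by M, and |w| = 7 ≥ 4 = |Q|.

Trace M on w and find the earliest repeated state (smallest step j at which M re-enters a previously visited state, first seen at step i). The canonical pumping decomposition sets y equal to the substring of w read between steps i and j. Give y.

Run of M on w = 1 2 2 2 0 0 1:
  step 0: s0  (start)
  step 1: s3  (read 1: s0→s3)
  step 2: s2  (read 2: s3→s2)
  step 3: s2  (read 2: s2→s2)   ← first repeat (s2 seen earlier)
  step 4: s2  (read 2: s2→s2)
  step 5: s0  (read 0: s2→s0)
  step 6: s1  (read 0: s0→s1)
  step 7: s2  (read 1: s1→s2)

So i = 2, j = 3, giving x = w[0:2] = 12, y = w[2:3] = 2, z = w[3:7] = 2001.
Check: |xy| = 3 ≤ 4 and |y| = 1 ≥ 1. Reading y takes M from s2 back to s2, so every xyⁱz is accepted.

2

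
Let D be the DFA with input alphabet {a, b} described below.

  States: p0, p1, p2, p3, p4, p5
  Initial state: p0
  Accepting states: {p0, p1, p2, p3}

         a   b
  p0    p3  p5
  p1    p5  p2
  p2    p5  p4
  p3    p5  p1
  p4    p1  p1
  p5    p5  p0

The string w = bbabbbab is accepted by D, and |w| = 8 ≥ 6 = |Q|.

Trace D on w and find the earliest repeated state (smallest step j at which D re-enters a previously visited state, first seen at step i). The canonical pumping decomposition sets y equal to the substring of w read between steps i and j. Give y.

Run of D on w = b b a b b b a b:
  step 0: p0  (start)
  step 1: p5  (read b: p0→p5)
  step 2: p0  (read b: p5→p0)   ← first repeat (p0 seen earlier)
  step 3: p3  (read a: p0→p3)
  step 4: p1  (read b: p3→p1)
  step 5: p2  (read b: p1→p2)
  step 6: p4  (read b: p2→p4)
  step 7: p1  (read a: p4→p1)
  step 8: p2  (read b: p1→p2)

So i = 0, j = 2, giving x = w[0:0] = ε, y = w[0:2] = bb, z = w[2:8] = abbbab.
Check: |xy| = 2 ≤ 6 and |y| = 2 ≥ 1. Reading y takes D from p0 back to p0, so every xyⁱz is accepted.

bb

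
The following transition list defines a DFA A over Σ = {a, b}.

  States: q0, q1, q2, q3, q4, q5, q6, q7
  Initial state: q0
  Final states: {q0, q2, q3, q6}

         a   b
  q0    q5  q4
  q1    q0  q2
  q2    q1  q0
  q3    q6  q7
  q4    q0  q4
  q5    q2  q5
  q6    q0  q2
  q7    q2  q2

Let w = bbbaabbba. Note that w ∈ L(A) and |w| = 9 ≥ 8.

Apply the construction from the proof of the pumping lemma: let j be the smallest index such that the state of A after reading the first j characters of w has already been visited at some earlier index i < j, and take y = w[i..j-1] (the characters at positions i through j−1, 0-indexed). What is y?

Run of A on w = b b b a a b b b a:
  step 0: q0  (start)
  step 1: q4  (read b: q0→q4)
  step 2: q4  (read b: q4→q4)   ← first repeat (q4 seen earlier)
  step 3: q4  (read b: q4→q4)
  step 4: q0  (read a: q4→q0)
  step 5: q5  (read a: q0→q5)
  step 6: q5  (read b: q5→q5)
  step 7: q5  (read b: q5→q5)
  step 8: q5  (read b: q5→q5)
  step 9: q2  (read a: q5→q2)

So i = 1, j = 2, giving x = w[0:1] = b, y = w[1:2] = b, z = w[2:9] = baabbba.
Check: |xy| = 2 ≤ 8 and |y| = 1 ≥ 1. Reading y takes A from q4 back to q4, so every xyⁱz is accepted.
Pumping length from the standard proof: p = 8 (the number of states). The repeated state found above gives |xy| = j ≤ 8 and |y| = j − i ≥ 1.

b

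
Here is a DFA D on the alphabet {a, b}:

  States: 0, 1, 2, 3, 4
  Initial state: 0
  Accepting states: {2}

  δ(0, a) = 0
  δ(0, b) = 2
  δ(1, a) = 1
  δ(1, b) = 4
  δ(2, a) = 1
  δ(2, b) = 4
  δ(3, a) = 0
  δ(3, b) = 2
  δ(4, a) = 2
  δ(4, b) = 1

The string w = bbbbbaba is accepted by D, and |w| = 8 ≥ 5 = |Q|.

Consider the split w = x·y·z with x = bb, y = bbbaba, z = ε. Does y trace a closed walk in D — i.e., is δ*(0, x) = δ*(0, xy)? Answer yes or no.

no

State sequence: 0 -b-> 2 -b-> 4 -b-> 1 -b-> 4 -b-> 1 -a-> 1 -b-> 4 -a-> 2

After x (step 2): 4. After xy (step 8): 2.
They differ (4 ≠ 2), so y is not a cycle from the state after x; this split is not the one the pumping-lemma construction produces, and pumping y need not keep the string in L(D).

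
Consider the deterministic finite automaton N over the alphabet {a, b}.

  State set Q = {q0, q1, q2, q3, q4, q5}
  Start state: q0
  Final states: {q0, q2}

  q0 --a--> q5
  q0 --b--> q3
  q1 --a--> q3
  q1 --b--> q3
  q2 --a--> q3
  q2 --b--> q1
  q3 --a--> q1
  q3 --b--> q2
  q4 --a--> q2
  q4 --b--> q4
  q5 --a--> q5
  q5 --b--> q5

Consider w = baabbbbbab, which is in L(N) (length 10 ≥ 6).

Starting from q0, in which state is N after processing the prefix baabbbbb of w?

q1

Run of N on the first 8 characters of w = b a a b b b b b:
  step 0: q0  (start)
  step 1: q3  (read b: q0→q3)
  step 2: q1  (read a: q3→q1)
  step 3: q3  (read a: q1→q3)
  step 4: q2  (read b: q3→q2)
  step 5: q1  (read b: q2→q1)
  step 6: q3  (read b: q1→q3)
  step 7: q2  (read b: q3→q2)
  step 8: q1  (read b: q2→q1)

After reading 8 characters, N is in state q1.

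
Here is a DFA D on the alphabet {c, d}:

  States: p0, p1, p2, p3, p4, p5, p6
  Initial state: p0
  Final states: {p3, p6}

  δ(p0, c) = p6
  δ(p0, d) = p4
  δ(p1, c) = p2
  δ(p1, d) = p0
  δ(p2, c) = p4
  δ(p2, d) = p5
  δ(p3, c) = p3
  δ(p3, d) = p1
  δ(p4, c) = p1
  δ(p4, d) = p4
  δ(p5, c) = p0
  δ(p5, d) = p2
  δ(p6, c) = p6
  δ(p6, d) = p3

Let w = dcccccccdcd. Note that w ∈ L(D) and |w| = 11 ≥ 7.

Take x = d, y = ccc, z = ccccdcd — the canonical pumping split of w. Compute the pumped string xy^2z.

xy^2z = d·ccc·ccc·ccccdcd = dccccccccccdcd.
Reading y = ccc takes D from p4 back to p4, so after x·y·y the machine is still in p4, and z then leads to the accepting state p3. Hence dccccccccccdcd ∈ L(D).

dccccccccccdcd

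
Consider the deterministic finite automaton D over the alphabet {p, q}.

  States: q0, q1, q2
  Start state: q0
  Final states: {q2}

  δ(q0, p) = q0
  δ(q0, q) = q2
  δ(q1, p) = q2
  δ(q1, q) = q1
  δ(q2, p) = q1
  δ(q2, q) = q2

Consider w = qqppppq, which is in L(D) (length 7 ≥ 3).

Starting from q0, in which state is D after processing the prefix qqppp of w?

Run of D on the first 5 characters of w = q q p p p:
  step 0: q0  (start)
  step 1: q2  (read q: q0→q2)
  step 2: q2  (read q: q2→q2)
  step 3: q1  (read p: q2→q1)
  step 4: q2  (read p: q1→q2)
  step 5: q1  (read p: q2→q1)

After reading 5 characters, D is in state q1.

q1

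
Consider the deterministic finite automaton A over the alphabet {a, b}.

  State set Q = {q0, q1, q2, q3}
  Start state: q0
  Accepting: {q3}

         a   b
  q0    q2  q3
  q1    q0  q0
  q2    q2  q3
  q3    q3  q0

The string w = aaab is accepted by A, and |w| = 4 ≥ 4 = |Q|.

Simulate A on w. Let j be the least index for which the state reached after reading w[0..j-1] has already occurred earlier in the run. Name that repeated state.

Run of A on w = a a a b:
  step 0: q0  (start)
  step 1: q2  (read a: q0→q2)
  step 2: q2  (read a: q2→q2)   ← first repeat (q2 seen earlier)
  step 3: q2  (read a: q2→q2)
  step 4: q3  (read b: q2→q3)

The earliest repeat is at step j = 2: A is in q2, which it already visited at step i = 1.
The DFA has 4 states, so the proof of the pumping lemma guarantees a repeated state among the first 4+1 visited; the segment between the two visits is the pumpable y.

q2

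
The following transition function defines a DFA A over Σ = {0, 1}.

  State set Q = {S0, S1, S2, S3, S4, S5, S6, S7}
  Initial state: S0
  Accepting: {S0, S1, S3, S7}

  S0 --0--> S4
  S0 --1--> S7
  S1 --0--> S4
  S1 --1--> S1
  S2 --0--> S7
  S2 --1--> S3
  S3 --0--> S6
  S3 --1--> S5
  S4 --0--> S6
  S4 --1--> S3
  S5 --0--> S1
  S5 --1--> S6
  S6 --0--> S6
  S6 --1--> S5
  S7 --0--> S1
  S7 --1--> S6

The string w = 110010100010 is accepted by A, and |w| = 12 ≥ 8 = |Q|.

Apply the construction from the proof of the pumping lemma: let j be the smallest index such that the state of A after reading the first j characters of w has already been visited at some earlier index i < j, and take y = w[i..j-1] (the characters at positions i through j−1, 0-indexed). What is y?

State sequence: S0 -1-> S7 -1-> S6 -0-> S6 -0-> S6 -1-> S5 -0-> S1 -1-> S1 -0-> S4 -0-> S6 -0-> S6 -1-> S5 -0-> S1
First repeat at step 3: S6 was already visited.

So i = 2, j = 3, giving x = w[0:2] = 11, y = w[2:3] = 0, z = w[3:12] = 010100010.
Check: |xy| = 3 ≤ 8 and |y| = 1 ≥ 1. Reading y takes A from S6 back to S6, so every xyⁱz is accepted.

0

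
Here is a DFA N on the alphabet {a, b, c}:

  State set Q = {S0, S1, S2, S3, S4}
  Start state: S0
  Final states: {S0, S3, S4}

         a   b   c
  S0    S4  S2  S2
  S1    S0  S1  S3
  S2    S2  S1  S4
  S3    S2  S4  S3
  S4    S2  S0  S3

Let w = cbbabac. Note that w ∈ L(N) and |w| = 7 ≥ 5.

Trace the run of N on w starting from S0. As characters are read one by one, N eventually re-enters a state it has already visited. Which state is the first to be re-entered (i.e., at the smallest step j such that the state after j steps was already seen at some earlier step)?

State sequence: S0 -c-> S2 -b-> S1 -b-> S1 -a-> S0 -b-> S2 -a-> S2 -c-> S4
First repeat at step 3: S1 was already visited.

The earliest repeat is at step j = 3: N is in S1, which it already visited at step i = 2.
The DFA has 5 states, so the proof of the pumping lemma guarantees a repeated state among the first 5+1 visited; the segment between the two visits is the pumpable y.

S1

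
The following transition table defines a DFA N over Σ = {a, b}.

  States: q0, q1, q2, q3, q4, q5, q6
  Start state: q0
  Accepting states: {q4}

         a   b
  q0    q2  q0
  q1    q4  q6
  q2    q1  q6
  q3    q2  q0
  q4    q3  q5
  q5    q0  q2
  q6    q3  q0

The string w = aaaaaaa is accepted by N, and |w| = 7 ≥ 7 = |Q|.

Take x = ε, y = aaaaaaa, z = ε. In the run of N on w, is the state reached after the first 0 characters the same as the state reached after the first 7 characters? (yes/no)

Run of N on the first 7 characters of w = a a a a a a a:
  step 0: q0  (start)
  step 1: q2  (read a: q0→q2)
  step 2: q1  (read a: q2→q1)
  step 3: q4  (read a: q1→q4)
  step 4: q3  (read a: q4→q3)
  step 5: q2  (read a: q3→q2)
  step 6: q1  (read a: q2→q1)
  step 7: q4  (read a: q1→q4)

After x (step 0): q0. After xy (step 7): q4.
They differ (q0 ≠ q4), so y is not a cycle from the state after x; this split is not the one the pumping-lemma construction produces, and pumping y need not keep the string in L(N).

no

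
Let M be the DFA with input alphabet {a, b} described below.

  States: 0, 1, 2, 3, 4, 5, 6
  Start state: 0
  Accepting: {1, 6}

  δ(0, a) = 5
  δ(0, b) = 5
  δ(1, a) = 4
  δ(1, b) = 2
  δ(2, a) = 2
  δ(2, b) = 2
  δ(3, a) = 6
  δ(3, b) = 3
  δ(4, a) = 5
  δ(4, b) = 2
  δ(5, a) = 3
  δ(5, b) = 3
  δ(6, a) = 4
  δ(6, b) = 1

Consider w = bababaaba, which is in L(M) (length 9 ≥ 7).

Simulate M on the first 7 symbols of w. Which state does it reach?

State sequence: 0 -b-> 5 -a-> 3 -b-> 3 -a-> 6 -b-> 1 -a-> 4 -a-> 5

After reading 7 characters, M is in state 5.
(This kind of state-tracing is the core of the pumping-lemma construction: with 7 states, pigeonhole forces a repeat within the first 7 steps.)

5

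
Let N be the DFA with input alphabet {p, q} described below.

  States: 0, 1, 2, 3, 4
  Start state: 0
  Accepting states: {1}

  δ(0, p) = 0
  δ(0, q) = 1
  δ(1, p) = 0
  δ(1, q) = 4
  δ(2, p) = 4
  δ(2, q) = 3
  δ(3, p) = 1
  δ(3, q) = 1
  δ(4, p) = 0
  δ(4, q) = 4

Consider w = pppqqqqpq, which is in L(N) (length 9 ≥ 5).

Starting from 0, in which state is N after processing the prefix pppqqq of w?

State sequence: 0 -p-> 0 -p-> 0 -p-> 0 -q-> 1 -q-> 4 -q-> 4

After reading 6 characters, N is in state 4.

4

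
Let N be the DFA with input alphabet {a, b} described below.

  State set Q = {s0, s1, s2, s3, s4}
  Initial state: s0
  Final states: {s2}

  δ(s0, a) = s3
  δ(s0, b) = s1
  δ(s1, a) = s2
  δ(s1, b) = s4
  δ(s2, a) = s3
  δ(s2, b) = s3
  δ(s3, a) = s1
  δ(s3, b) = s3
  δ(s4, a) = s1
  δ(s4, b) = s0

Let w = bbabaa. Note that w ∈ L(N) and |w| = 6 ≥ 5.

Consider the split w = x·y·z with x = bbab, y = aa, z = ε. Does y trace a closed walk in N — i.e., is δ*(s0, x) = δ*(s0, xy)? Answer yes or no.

Run of N on the first 6 characters of w = b b a b a a:
  step 0: s0  (start)
  step 1: s1  (read b: s0→s1)
  step 2: s4  (read b: s1→s4)
  step 3: s1  (read a: s4→s1)
  step 4: s4  (read b: s1→s4)
  step 5: s1  (read a: s4→s1)
  step 6: s2  (read a: s1→s2)

After x (step 4): s4. After xy (step 6): s2.
They differ (s4 ≠ s2), so y is not a cycle from the state after x; this split is not the one the pumping-lemma construction produces, and pumping y need not keep the string in L(N).

no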